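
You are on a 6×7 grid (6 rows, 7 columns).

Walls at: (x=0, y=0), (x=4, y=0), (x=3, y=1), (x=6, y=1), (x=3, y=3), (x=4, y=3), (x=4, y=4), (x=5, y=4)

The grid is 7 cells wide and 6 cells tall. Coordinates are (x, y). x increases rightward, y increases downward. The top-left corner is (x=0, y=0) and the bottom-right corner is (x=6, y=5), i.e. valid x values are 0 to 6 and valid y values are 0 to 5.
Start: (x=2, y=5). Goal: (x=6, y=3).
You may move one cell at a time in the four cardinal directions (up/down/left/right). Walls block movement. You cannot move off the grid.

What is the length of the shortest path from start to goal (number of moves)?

BFS from (x=2, y=5) until reaching (x=6, y=3):
  Distance 0: (x=2, y=5)
  Distance 1: (x=2, y=4), (x=1, y=5), (x=3, y=5)
  Distance 2: (x=2, y=3), (x=1, y=4), (x=3, y=4), (x=0, y=5), (x=4, y=5)
  Distance 3: (x=2, y=2), (x=1, y=3), (x=0, y=4), (x=5, y=5)
  Distance 4: (x=2, y=1), (x=1, y=2), (x=3, y=2), (x=0, y=3), (x=6, y=5)
  Distance 5: (x=2, y=0), (x=1, y=1), (x=0, y=2), (x=4, y=2), (x=6, y=4)
  Distance 6: (x=1, y=0), (x=3, y=0), (x=0, y=1), (x=4, y=1), (x=5, y=2), (x=6, y=3)  <- goal reached here
One shortest path (6 moves): (x=2, y=5) -> (x=3, y=5) -> (x=4, y=5) -> (x=5, y=5) -> (x=6, y=5) -> (x=6, y=4) -> (x=6, y=3)

Answer: Shortest path length: 6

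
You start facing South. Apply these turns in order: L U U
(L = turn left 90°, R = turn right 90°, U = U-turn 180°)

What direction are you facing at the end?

Answer: Final heading: East

Derivation:
Start: South
  L (left (90° counter-clockwise)) -> East
  U (U-turn (180°)) -> West
  U (U-turn (180°)) -> East
Final: East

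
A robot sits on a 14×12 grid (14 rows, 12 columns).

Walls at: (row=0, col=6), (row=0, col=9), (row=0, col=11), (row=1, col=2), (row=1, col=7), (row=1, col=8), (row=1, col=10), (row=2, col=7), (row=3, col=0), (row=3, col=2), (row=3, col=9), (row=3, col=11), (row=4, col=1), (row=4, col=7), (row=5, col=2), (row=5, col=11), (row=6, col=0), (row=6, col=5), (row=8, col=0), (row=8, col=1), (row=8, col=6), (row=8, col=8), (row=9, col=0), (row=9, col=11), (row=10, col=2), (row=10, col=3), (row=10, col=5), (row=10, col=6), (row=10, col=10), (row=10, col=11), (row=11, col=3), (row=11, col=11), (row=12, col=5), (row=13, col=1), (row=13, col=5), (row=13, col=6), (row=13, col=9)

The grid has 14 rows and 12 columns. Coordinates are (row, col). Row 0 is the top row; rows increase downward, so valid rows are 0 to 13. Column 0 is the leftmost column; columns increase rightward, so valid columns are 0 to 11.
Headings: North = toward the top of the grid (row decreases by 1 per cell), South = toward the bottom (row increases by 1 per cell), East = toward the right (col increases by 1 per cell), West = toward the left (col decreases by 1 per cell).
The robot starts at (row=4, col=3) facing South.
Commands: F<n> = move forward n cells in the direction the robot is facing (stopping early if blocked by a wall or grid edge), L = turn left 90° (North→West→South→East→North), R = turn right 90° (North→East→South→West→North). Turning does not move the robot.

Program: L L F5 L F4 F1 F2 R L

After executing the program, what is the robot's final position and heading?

Answer: Final position: (row=0, col=0), facing West

Derivation:
Start: (row=4, col=3), facing South
  L: turn left, now facing East
  L: turn left, now facing North
  F5: move forward 4/5 (blocked), now at (row=0, col=3)
  L: turn left, now facing West
  F4: move forward 3/4 (blocked), now at (row=0, col=0)
  F1: move forward 0/1 (blocked), now at (row=0, col=0)
  F2: move forward 0/2 (blocked), now at (row=0, col=0)
  R: turn right, now facing North
  L: turn left, now facing West
Final: (row=0, col=0), facing West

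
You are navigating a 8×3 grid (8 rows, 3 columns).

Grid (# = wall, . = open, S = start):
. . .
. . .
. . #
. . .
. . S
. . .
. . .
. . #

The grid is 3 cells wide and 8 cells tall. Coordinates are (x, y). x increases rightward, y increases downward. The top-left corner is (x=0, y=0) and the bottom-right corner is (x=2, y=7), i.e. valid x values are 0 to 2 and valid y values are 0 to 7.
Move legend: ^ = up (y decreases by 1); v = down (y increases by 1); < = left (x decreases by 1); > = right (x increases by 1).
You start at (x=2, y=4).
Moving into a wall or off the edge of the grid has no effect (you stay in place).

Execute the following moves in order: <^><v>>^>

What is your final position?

Start: (x=2, y=4)
  < (left): (x=2, y=4) -> (x=1, y=4)
  ^ (up): (x=1, y=4) -> (x=1, y=3)
  > (right): (x=1, y=3) -> (x=2, y=3)
  < (left): (x=2, y=3) -> (x=1, y=3)
  v (down): (x=1, y=3) -> (x=1, y=4)
  > (right): (x=1, y=4) -> (x=2, y=4)
  > (right): blocked, stay at (x=2, y=4)
  ^ (up): (x=2, y=4) -> (x=2, y=3)
  > (right): blocked, stay at (x=2, y=3)
Final: (x=2, y=3)

Answer: Final position: (x=2, y=3)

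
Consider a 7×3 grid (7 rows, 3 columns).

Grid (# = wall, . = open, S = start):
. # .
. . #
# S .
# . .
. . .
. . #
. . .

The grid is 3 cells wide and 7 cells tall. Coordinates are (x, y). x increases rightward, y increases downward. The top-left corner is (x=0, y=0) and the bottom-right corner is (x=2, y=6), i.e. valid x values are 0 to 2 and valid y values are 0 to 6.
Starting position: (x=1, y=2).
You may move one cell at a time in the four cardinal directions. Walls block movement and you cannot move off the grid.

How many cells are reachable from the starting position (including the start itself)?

Answer: Reachable cells: 15

Derivation:
BFS flood-fill from (x=1, y=2):
  Distance 0: (x=1, y=2)
  Distance 1: (x=1, y=1), (x=2, y=2), (x=1, y=3)
  Distance 2: (x=0, y=1), (x=2, y=3), (x=1, y=4)
  Distance 3: (x=0, y=0), (x=0, y=4), (x=2, y=4), (x=1, y=5)
  Distance 4: (x=0, y=5), (x=1, y=6)
  Distance 5: (x=0, y=6), (x=2, y=6)
Total reachable: 15 (grid has 16 open cells total)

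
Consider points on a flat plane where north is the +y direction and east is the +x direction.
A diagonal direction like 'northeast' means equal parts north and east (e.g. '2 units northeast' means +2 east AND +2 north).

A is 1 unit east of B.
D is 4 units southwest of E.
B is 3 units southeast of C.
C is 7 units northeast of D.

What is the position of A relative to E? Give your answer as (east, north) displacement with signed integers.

Answer: A is at (east=7, north=0) relative to E.

Derivation:
Place E at the origin (east=0, north=0).
  D is 4 units southwest of E: delta (east=-4, north=-4); D at (east=-4, north=-4).
  C is 7 units northeast of D: delta (east=+7, north=+7); C at (east=3, north=3).
  B is 3 units southeast of C: delta (east=+3, north=-3); B at (east=6, north=0).
  A is 1 unit east of B: delta (east=+1, north=+0); A at (east=7, north=0).
Therefore A relative to E: (east=7, north=0).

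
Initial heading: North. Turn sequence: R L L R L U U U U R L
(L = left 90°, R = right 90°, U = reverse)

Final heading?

Answer: Final heading: West

Derivation:
Start: North
  R (right (90° clockwise)) -> East
  L (left (90° counter-clockwise)) -> North
  L (left (90° counter-clockwise)) -> West
  R (right (90° clockwise)) -> North
  L (left (90° counter-clockwise)) -> West
  U (U-turn (180°)) -> East
  U (U-turn (180°)) -> West
  U (U-turn (180°)) -> East
  U (U-turn (180°)) -> West
  R (right (90° clockwise)) -> North
  L (left (90° counter-clockwise)) -> West
Final: West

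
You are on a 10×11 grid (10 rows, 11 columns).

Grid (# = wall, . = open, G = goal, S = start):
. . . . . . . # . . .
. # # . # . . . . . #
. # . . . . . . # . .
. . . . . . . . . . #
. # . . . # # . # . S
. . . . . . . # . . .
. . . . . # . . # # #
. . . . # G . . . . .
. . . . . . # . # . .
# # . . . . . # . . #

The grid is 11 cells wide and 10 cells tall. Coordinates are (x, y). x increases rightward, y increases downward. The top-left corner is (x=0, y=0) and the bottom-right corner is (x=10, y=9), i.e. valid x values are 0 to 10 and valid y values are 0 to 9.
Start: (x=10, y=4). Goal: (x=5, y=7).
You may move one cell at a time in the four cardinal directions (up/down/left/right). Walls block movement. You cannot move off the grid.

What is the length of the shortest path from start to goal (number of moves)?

Answer: Shortest path length: 14

Derivation:
BFS from (x=10, y=4) until reaching (x=5, y=7):
  Distance 0: (x=10, y=4)
  Distance 1: (x=9, y=4), (x=10, y=5)
  Distance 2: (x=9, y=3), (x=9, y=5)
  Distance 3: (x=9, y=2), (x=8, y=3), (x=8, y=5)
  Distance 4: (x=9, y=1), (x=10, y=2), (x=7, y=3)
  Distance 5: (x=9, y=0), (x=8, y=1), (x=7, y=2), (x=6, y=3), (x=7, y=4)
  Distance 6: (x=8, y=0), (x=10, y=0), (x=7, y=1), (x=6, y=2), (x=5, y=3)
  Distance 7: (x=6, y=1), (x=5, y=2), (x=4, y=3)
  Distance 8: (x=6, y=0), (x=5, y=1), (x=4, y=2), (x=3, y=3), (x=4, y=4)
  Distance 9: (x=5, y=0), (x=3, y=2), (x=2, y=3), (x=3, y=4), (x=4, y=5)
  Distance 10: (x=4, y=0), (x=3, y=1), (x=2, y=2), (x=1, y=3), (x=2, y=4), (x=3, y=5), (x=5, y=5), (x=4, y=6)
  Distance 11: (x=3, y=0), (x=0, y=3), (x=2, y=5), (x=6, y=5), (x=3, y=6)
  Distance 12: (x=2, y=0), (x=0, y=2), (x=0, y=4), (x=1, y=5), (x=2, y=6), (x=6, y=6), (x=3, y=7)
  Distance 13: (x=1, y=0), (x=0, y=1), (x=0, y=5), (x=1, y=6), (x=7, y=6), (x=2, y=7), (x=6, y=7), (x=3, y=8)
  Distance 14: (x=0, y=0), (x=0, y=6), (x=1, y=7), (x=5, y=7), (x=7, y=7), (x=2, y=8), (x=4, y=8), (x=3, y=9)  <- goal reached here
One shortest path (14 moves): (x=10, y=4) -> (x=9, y=4) -> (x=9, y=3) -> (x=8, y=3) -> (x=7, y=3) -> (x=6, y=3) -> (x=5, y=3) -> (x=4, y=3) -> (x=4, y=4) -> (x=4, y=5) -> (x=5, y=5) -> (x=6, y=5) -> (x=6, y=6) -> (x=6, y=7) -> (x=5, y=7)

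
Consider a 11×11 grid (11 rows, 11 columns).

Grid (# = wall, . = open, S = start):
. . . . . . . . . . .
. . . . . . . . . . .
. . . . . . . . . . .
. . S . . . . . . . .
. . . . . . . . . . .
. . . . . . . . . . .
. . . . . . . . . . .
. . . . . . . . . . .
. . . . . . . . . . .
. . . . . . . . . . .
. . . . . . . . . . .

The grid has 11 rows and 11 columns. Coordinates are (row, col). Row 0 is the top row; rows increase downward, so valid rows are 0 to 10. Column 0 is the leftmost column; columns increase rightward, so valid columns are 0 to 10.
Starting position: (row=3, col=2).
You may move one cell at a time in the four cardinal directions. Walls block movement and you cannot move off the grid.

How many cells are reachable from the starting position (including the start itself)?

BFS flood-fill from (row=3, col=2):
  Distance 0: (row=3, col=2)
  Distance 1: (row=2, col=2), (row=3, col=1), (row=3, col=3), (row=4, col=2)
  Distance 2: (row=1, col=2), (row=2, col=1), (row=2, col=3), (row=3, col=0), (row=3, col=4), (row=4, col=1), (row=4, col=3), (row=5, col=2)
  Distance 3: (row=0, col=2), (row=1, col=1), (row=1, col=3), (row=2, col=0), (row=2, col=4), (row=3, col=5), (row=4, col=0), (row=4, col=4), (row=5, col=1), (row=5, col=3), (row=6, col=2)
  Distance 4: (row=0, col=1), (row=0, col=3), (row=1, col=0), (row=1, col=4), (row=2, col=5), (row=3, col=6), (row=4, col=5), (row=5, col=0), (row=5, col=4), (row=6, col=1), (row=6, col=3), (row=7, col=2)
  Distance 5: (row=0, col=0), (row=0, col=4), (row=1, col=5), (row=2, col=6), (row=3, col=7), (row=4, col=6), (row=5, col=5), (row=6, col=0), (row=6, col=4), (row=7, col=1), (row=7, col=3), (row=8, col=2)
  Distance 6: (row=0, col=5), (row=1, col=6), (row=2, col=7), (row=3, col=8), (row=4, col=7), (row=5, col=6), (row=6, col=5), (row=7, col=0), (row=7, col=4), (row=8, col=1), (row=8, col=3), (row=9, col=2)
  Distance 7: (row=0, col=6), (row=1, col=7), (row=2, col=8), (row=3, col=9), (row=4, col=8), (row=5, col=7), (row=6, col=6), (row=7, col=5), (row=8, col=0), (row=8, col=4), (row=9, col=1), (row=9, col=3), (row=10, col=2)
  Distance 8: (row=0, col=7), (row=1, col=8), (row=2, col=9), (row=3, col=10), (row=4, col=9), (row=5, col=8), (row=6, col=7), (row=7, col=6), (row=8, col=5), (row=9, col=0), (row=9, col=4), (row=10, col=1), (row=10, col=3)
  Distance 9: (row=0, col=8), (row=1, col=9), (row=2, col=10), (row=4, col=10), (row=5, col=9), (row=6, col=8), (row=7, col=7), (row=8, col=6), (row=9, col=5), (row=10, col=0), (row=10, col=4)
  Distance 10: (row=0, col=9), (row=1, col=10), (row=5, col=10), (row=6, col=9), (row=7, col=8), (row=8, col=7), (row=9, col=6), (row=10, col=5)
  Distance 11: (row=0, col=10), (row=6, col=10), (row=7, col=9), (row=8, col=8), (row=9, col=7), (row=10, col=6)
  Distance 12: (row=7, col=10), (row=8, col=9), (row=9, col=8), (row=10, col=7)
  Distance 13: (row=8, col=10), (row=9, col=9), (row=10, col=8)
  Distance 14: (row=9, col=10), (row=10, col=9)
  Distance 15: (row=10, col=10)
Total reachable: 121 (grid has 121 open cells total)

Answer: Reachable cells: 121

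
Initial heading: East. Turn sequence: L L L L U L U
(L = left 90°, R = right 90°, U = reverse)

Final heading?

Answer: Final heading: North

Derivation:
Start: East
  L (left (90° counter-clockwise)) -> North
  L (left (90° counter-clockwise)) -> West
  L (left (90° counter-clockwise)) -> South
  L (left (90° counter-clockwise)) -> East
  U (U-turn (180°)) -> West
  L (left (90° counter-clockwise)) -> South
  U (U-turn (180°)) -> North
Final: North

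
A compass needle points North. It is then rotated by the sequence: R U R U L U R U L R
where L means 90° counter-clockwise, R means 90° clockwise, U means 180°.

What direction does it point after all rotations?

Answer: Final heading: South

Derivation:
Start: North
  R (right (90° clockwise)) -> East
  U (U-turn (180°)) -> West
  R (right (90° clockwise)) -> North
  U (U-turn (180°)) -> South
  L (left (90° counter-clockwise)) -> East
  U (U-turn (180°)) -> West
  R (right (90° clockwise)) -> North
  U (U-turn (180°)) -> South
  L (left (90° counter-clockwise)) -> East
  R (right (90° clockwise)) -> South
Final: South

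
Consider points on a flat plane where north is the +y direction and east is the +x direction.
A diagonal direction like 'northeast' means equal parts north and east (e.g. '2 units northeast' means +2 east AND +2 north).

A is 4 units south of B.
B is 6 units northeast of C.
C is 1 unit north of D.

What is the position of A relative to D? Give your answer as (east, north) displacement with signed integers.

Answer: A is at (east=6, north=3) relative to D.

Derivation:
Place D at the origin (east=0, north=0).
  C is 1 unit north of D: delta (east=+0, north=+1); C at (east=0, north=1).
  B is 6 units northeast of C: delta (east=+6, north=+6); B at (east=6, north=7).
  A is 4 units south of B: delta (east=+0, north=-4); A at (east=6, north=3).
Therefore A relative to D: (east=6, north=3).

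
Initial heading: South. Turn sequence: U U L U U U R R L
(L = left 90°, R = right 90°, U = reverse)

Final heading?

Answer: Final heading: North

Derivation:
Start: South
  U (U-turn (180°)) -> North
  U (U-turn (180°)) -> South
  L (left (90° counter-clockwise)) -> East
  U (U-turn (180°)) -> West
  U (U-turn (180°)) -> East
  U (U-turn (180°)) -> West
  R (right (90° clockwise)) -> North
  R (right (90° clockwise)) -> East
  L (left (90° counter-clockwise)) -> North
Final: North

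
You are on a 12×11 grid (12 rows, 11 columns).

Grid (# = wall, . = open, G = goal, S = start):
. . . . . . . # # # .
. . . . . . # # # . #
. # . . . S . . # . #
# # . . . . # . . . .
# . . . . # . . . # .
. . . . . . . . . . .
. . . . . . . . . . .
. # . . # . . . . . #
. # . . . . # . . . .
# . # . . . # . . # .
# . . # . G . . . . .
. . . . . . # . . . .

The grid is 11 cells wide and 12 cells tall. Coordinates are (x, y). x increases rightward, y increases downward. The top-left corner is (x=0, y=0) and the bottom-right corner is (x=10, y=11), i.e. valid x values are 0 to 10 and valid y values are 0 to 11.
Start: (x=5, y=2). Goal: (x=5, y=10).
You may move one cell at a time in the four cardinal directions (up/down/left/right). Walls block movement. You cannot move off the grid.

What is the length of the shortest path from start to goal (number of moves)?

BFS from (x=5, y=2) until reaching (x=5, y=10):
  Distance 0: (x=5, y=2)
  Distance 1: (x=5, y=1), (x=4, y=2), (x=6, y=2), (x=5, y=3)
  Distance 2: (x=5, y=0), (x=4, y=1), (x=3, y=2), (x=7, y=2), (x=4, y=3)
  Distance 3: (x=4, y=0), (x=6, y=0), (x=3, y=1), (x=2, y=2), (x=3, y=3), (x=7, y=3), (x=4, y=4)
  Distance 4: (x=3, y=0), (x=2, y=1), (x=2, y=3), (x=8, y=3), (x=3, y=4), (x=7, y=4), (x=4, y=5)
  Distance 5: (x=2, y=0), (x=1, y=1), (x=9, y=3), (x=2, y=4), (x=6, y=4), (x=8, y=4), (x=3, y=5), (x=5, y=5), (x=7, y=5), (x=4, y=6)
  Distance 6: (x=1, y=0), (x=0, y=1), (x=9, y=2), (x=10, y=3), (x=1, y=4), (x=2, y=5), (x=6, y=5), (x=8, y=5), (x=3, y=6), (x=5, y=6), (x=7, y=6)
  Distance 7: (x=0, y=0), (x=9, y=1), (x=0, y=2), (x=10, y=4), (x=1, y=5), (x=9, y=5), (x=2, y=6), (x=6, y=6), (x=8, y=6), (x=3, y=7), (x=5, y=7), (x=7, y=7)
  Distance 8: (x=0, y=5), (x=10, y=5), (x=1, y=6), (x=9, y=6), (x=2, y=7), (x=6, y=7), (x=8, y=7), (x=3, y=8), (x=5, y=8), (x=7, y=8)
  Distance 9: (x=0, y=6), (x=10, y=6), (x=9, y=7), (x=2, y=8), (x=4, y=8), (x=8, y=8), (x=3, y=9), (x=5, y=9), (x=7, y=9)
  Distance 10: (x=0, y=7), (x=9, y=8), (x=4, y=9), (x=8, y=9), (x=5, y=10), (x=7, y=10)  <- goal reached here
One shortest path (10 moves): (x=5, y=2) -> (x=4, y=2) -> (x=4, y=3) -> (x=4, y=4) -> (x=4, y=5) -> (x=5, y=5) -> (x=5, y=6) -> (x=5, y=7) -> (x=5, y=8) -> (x=5, y=9) -> (x=5, y=10)

Answer: Shortest path length: 10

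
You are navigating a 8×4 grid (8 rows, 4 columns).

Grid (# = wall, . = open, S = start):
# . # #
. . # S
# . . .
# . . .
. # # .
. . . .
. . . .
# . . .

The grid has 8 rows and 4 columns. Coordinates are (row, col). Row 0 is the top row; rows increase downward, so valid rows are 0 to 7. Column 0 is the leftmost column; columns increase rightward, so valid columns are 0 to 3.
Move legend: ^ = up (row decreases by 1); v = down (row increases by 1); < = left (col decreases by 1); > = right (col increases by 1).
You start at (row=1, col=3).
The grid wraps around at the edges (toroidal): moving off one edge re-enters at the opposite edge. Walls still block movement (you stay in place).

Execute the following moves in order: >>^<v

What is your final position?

Start: (row=1, col=3)
  > (right): (row=1, col=3) -> (row=1, col=0)
  > (right): (row=1, col=0) -> (row=1, col=1)
  ^ (up): (row=1, col=1) -> (row=0, col=1)
  < (left): blocked, stay at (row=0, col=1)
  v (down): (row=0, col=1) -> (row=1, col=1)
Final: (row=1, col=1)

Answer: Final position: (row=1, col=1)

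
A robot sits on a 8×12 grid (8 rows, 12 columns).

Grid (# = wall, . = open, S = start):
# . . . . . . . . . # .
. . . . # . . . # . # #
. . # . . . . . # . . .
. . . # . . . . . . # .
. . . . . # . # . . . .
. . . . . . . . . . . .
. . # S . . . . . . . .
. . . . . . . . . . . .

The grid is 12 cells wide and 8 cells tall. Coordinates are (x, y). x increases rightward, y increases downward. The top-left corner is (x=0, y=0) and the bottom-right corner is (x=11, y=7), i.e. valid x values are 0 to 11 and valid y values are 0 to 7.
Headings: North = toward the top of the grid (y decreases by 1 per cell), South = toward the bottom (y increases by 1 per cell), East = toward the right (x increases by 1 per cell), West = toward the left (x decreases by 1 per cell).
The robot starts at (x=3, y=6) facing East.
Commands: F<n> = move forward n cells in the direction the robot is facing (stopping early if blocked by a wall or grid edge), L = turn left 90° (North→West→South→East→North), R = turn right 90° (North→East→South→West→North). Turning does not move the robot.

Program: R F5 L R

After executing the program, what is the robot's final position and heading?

Start: (x=3, y=6), facing East
  R: turn right, now facing South
  F5: move forward 1/5 (blocked), now at (x=3, y=7)
  L: turn left, now facing East
  R: turn right, now facing South
Final: (x=3, y=7), facing South

Answer: Final position: (x=3, y=7), facing South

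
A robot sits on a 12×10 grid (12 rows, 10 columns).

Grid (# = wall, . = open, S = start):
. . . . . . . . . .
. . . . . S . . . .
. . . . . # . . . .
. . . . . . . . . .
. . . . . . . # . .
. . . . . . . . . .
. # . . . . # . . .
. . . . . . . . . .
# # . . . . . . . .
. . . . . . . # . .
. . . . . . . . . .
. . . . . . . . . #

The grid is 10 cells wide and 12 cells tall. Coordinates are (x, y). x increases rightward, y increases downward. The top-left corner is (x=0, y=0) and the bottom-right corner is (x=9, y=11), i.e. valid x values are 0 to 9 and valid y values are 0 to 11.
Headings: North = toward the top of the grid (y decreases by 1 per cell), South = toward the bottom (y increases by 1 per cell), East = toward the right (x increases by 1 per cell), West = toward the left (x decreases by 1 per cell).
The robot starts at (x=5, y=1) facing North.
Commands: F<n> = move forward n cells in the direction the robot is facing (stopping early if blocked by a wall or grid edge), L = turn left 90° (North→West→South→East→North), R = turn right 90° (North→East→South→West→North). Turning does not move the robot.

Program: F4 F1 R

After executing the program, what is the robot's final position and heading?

Answer: Final position: (x=5, y=0), facing East

Derivation:
Start: (x=5, y=1), facing North
  F4: move forward 1/4 (blocked), now at (x=5, y=0)
  F1: move forward 0/1 (blocked), now at (x=5, y=0)
  R: turn right, now facing East
Final: (x=5, y=0), facing East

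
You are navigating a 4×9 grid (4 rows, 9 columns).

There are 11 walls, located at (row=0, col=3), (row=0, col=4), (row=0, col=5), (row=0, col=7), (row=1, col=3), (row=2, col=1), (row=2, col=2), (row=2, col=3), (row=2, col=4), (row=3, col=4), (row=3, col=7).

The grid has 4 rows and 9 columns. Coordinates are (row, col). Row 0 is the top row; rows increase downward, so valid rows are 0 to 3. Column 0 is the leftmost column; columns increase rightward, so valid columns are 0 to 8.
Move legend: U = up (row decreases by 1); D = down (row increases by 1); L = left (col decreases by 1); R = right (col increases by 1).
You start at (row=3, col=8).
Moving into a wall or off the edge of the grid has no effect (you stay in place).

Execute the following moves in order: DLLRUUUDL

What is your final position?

Start: (row=3, col=8)
  D (down): blocked, stay at (row=3, col=8)
  L (left): blocked, stay at (row=3, col=8)
  L (left): blocked, stay at (row=3, col=8)
  R (right): blocked, stay at (row=3, col=8)
  U (up): (row=3, col=8) -> (row=2, col=8)
  U (up): (row=2, col=8) -> (row=1, col=8)
  U (up): (row=1, col=8) -> (row=0, col=8)
  D (down): (row=0, col=8) -> (row=1, col=8)
  L (left): (row=1, col=8) -> (row=1, col=7)
Final: (row=1, col=7)

Answer: Final position: (row=1, col=7)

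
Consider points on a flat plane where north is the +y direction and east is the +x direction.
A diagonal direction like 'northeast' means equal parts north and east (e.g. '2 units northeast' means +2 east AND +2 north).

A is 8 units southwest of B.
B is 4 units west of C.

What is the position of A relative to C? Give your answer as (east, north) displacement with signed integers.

Answer: A is at (east=-12, north=-8) relative to C.

Derivation:
Place C at the origin (east=0, north=0).
  B is 4 units west of C: delta (east=-4, north=+0); B at (east=-4, north=0).
  A is 8 units southwest of B: delta (east=-8, north=-8); A at (east=-12, north=-8).
Therefore A relative to C: (east=-12, north=-8).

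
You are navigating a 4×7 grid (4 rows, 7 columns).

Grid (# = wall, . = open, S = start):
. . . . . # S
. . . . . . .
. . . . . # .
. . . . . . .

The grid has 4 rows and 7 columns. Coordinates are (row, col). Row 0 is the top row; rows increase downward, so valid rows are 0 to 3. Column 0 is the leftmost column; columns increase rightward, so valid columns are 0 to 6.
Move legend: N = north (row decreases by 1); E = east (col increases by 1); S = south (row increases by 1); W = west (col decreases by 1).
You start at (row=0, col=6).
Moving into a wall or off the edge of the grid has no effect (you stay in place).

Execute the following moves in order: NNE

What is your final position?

Answer: Final position: (row=0, col=6)

Derivation:
Start: (row=0, col=6)
  N (north): blocked, stay at (row=0, col=6)
  N (north): blocked, stay at (row=0, col=6)
  E (east): blocked, stay at (row=0, col=6)
Final: (row=0, col=6)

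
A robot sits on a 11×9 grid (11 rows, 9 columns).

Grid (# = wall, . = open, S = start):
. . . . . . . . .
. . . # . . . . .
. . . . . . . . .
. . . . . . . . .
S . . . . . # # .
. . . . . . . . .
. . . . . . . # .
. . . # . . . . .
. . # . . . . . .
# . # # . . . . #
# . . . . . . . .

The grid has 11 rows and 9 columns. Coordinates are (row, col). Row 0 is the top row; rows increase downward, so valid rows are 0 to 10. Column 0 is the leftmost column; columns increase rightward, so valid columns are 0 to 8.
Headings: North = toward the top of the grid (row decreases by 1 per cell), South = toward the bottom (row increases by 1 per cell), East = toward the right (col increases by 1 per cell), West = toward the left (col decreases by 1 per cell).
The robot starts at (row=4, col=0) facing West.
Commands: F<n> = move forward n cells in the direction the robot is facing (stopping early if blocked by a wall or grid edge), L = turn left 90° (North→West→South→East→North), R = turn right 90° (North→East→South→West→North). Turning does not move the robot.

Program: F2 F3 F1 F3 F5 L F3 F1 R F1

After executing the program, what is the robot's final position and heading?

Answer: Final position: (row=8, col=0), facing West

Derivation:
Start: (row=4, col=0), facing West
  F2: move forward 0/2 (blocked), now at (row=4, col=0)
  F3: move forward 0/3 (blocked), now at (row=4, col=0)
  F1: move forward 0/1 (blocked), now at (row=4, col=0)
  F3: move forward 0/3 (blocked), now at (row=4, col=0)
  F5: move forward 0/5 (blocked), now at (row=4, col=0)
  L: turn left, now facing South
  F3: move forward 3, now at (row=7, col=0)
  F1: move forward 1, now at (row=8, col=0)
  R: turn right, now facing West
  F1: move forward 0/1 (blocked), now at (row=8, col=0)
Final: (row=8, col=0), facing West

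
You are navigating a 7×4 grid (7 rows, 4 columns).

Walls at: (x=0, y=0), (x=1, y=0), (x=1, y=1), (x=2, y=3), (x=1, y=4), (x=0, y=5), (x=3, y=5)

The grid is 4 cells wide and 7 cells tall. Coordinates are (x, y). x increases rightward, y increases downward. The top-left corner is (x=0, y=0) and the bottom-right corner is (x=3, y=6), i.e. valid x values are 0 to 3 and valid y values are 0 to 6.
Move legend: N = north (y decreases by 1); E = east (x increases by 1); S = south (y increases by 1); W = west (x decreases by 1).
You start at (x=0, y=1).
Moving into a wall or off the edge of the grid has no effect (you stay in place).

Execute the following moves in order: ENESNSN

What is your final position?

Start: (x=0, y=1)
  E (east): blocked, stay at (x=0, y=1)
  N (north): blocked, stay at (x=0, y=1)
  E (east): blocked, stay at (x=0, y=1)
  S (south): (x=0, y=1) -> (x=0, y=2)
  N (north): (x=0, y=2) -> (x=0, y=1)
  S (south): (x=0, y=1) -> (x=0, y=2)
  N (north): (x=0, y=2) -> (x=0, y=1)
Final: (x=0, y=1)

Answer: Final position: (x=0, y=1)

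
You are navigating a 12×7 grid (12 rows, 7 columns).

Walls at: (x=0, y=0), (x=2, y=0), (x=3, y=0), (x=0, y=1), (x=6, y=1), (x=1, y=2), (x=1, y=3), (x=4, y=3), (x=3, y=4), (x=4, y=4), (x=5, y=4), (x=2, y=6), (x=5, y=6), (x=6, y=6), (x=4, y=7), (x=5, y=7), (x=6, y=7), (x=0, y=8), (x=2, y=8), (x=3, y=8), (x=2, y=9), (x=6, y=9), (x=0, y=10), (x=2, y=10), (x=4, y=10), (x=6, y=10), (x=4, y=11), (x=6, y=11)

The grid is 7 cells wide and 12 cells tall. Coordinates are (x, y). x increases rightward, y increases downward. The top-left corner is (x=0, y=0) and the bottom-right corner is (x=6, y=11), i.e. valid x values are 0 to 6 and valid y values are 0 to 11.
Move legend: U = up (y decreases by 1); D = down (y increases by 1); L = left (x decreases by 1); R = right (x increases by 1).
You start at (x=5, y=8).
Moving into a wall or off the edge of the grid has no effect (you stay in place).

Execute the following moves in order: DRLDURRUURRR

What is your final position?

Start: (x=5, y=8)
  D (down): (x=5, y=8) -> (x=5, y=9)
  R (right): blocked, stay at (x=5, y=9)
  L (left): (x=5, y=9) -> (x=4, y=9)
  D (down): blocked, stay at (x=4, y=9)
  U (up): (x=4, y=9) -> (x=4, y=8)
  R (right): (x=4, y=8) -> (x=5, y=8)
  R (right): (x=5, y=8) -> (x=6, y=8)
  U (up): blocked, stay at (x=6, y=8)
  U (up): blocked, stay at (x=6, y=8)
  [×3]R (right): blocked, stay at (x=6, y=8)
Final: (x=6, y=8)

Answer: Final position: (x=6, y=8)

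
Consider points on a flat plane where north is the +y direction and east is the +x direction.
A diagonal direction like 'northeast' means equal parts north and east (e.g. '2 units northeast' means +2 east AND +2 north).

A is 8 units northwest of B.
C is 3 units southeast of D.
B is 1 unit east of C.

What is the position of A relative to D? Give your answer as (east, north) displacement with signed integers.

Answer: A is at (east=-4, north=5) relative to D.

Derivation:
Place D at the origin (east=0, north=0).
  C is 3 units southeast of D: delta (east=+3, north=-3); C at (east=3, north=-3).
  B is 1 unit east of C: delta (east=+1, north=+0); B at (east=4, north=-3).
  A is 8 units northwest of B: delta (east=-8, north=+8); A at (east=-4, north=5).
Therefore A relative to D: (east=-4, north=5).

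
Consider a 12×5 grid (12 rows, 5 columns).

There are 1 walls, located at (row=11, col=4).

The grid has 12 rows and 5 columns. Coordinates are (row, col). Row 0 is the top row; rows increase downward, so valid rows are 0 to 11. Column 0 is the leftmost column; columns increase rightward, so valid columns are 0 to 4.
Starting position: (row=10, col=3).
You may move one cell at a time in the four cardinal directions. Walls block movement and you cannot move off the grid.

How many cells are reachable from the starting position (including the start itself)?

Answer: Reachable cells: 59

Derivation:
BFS flood-fill from (row=10, col=3):
  Distance 0: (row=10, col=3)
  Distance 1: (row=9, col=3), (row=10, col=2), (row=10, col=4), (row=11, col=3)
  Distance 2: (row=8, col=3), (row=9, col=2), (row=9, col=4), (row=10, col=1), (row=11, col=2)
  Distance 3: (row=7, col=3), (row=8, col=2), (row=8, col=4), (row=9, col=1), (row=10, col=0), (row=11, col=1)
  Distance 4: (row=6, col=3), (row=7, col=2), (row=7, col=4), (row=8, col=1), (row=9, col=0), (row=11, col=0)
  Distance 5: (row=5, col=3), (row=6, col=2), (row=6, col=4), (row=7, col=1), (row=8, col=0)
  Distance 6: (row=4, col=3), (row=5, col=2), (row=5, col=4), (row=6, col=1), (row=7, col=0)
  Distance 7: (row=3, col=3), (row=4, col=2), (row=4, col=4), (row=5, col=1), (row=6, col=0)
  Distance 8: (row=2, col=3), (row=3, col=2), (row=3, col=4), (row=4, col=1), (row=5, col=0)
  Distance 9: (row=1, col=3), (row=2, col=2), (row=2, col=4), (row=3, col=1), (row=4, col=0)
  Distance 10: (row=0, col=3), (row=1, col=2), (row=1, col=4), (row=2, col=1), (row=3, col=0)
  Distance 11: (row=0, col=2), (row=0, col=4), (row=1, col=1), (row=2, col=0)
  Distance 12: (row=0, col=1), (row=1, col=0)
  Distance 13: (row=0, col=0)
Total reachable: 59 (grid has 59 open cells total)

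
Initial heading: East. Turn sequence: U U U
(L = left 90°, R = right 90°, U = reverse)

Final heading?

Answer: Final heading: West

Derivation:
Start: East
  U (U-turn (180°)) -> West
  U (U-turn (180°)) -> East
  U (U-turn (180°)) -> West
Final: West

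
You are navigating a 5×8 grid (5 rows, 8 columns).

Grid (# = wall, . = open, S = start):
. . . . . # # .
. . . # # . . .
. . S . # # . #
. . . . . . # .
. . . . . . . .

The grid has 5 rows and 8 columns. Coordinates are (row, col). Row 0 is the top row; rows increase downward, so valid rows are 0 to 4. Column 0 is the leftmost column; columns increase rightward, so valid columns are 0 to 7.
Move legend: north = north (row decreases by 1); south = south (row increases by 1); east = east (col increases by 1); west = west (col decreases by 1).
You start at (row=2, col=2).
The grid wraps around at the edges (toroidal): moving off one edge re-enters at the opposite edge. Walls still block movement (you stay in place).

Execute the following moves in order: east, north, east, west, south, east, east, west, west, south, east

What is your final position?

Answer: Final position: (row=4, col=3)

Derivation:
Start: (row=2, col=2)
  east (east): (row=2, col=2) -> (row=2, col=3)
  north (north): blocked, stay at (row=2, col=3)
  east (east): blocked, stay at (row=2, col=3)
  west (west): (row=2, col=3) -> (row=2, col=2)
  south (south): (row=2, col=2) -> (row=3, col=2)
  east (east): (row=3, col=2) -> (row=3, col=3)
  east (east): (row=3, col=3) -> (row=3, col=4)
  west (west): (row=3, col=4) -> (row=3, col=3)
  west (west): (row=3, col=3) -> (row=3, col=2)
  south (south): (row=3, col=2) -> (row=4, col=2)
  east (east): (row=4, col=2) -> (row=4, col=3)
Final: (row=4, col=3)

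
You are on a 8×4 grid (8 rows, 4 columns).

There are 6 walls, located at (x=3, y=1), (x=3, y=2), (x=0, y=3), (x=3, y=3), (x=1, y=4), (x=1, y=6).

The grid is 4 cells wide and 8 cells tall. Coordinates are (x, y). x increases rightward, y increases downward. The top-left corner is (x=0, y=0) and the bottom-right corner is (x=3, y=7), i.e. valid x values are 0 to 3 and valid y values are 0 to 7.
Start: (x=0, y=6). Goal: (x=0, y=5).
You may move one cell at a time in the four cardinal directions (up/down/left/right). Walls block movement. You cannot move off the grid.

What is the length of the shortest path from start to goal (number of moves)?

BFS from (x=0, y=6) until reaching (x=0, y=5):
  Distance 0: (x=0, y=6)
  Distance 1: (x=0, y=5), (x=0, y=7)  <- goal reached here
One shortest path (1 moves): (x=0, y=6) -> (x=0, y=5)

Answer: Shortest path length: 1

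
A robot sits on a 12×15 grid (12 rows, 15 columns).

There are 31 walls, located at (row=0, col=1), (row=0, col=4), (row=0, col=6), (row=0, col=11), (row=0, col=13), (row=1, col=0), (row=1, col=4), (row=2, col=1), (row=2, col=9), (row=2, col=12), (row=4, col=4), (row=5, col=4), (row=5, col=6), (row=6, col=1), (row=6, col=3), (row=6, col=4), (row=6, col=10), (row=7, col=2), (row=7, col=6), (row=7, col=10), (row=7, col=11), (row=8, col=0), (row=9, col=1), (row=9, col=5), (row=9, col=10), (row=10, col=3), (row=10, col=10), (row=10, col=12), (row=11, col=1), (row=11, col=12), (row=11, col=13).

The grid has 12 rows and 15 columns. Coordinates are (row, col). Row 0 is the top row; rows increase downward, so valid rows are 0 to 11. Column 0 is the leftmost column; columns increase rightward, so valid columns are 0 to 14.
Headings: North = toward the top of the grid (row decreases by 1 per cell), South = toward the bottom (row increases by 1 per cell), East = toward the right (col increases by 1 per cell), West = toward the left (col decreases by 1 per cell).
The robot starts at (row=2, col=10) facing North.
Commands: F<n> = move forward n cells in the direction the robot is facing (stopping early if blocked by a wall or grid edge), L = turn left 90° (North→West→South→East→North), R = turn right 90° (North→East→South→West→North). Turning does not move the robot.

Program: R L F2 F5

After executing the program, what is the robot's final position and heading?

Start: (row=2, col=10), facing North
  R: turn right, now facing East
  L: turn left, now facing North
  F2: move forward 2, now at (row=0, col=10)
  F5: move forward 0/5 (blocked), now at (row=0, col=10)
Final: (row=0, col=10), facing North

Answer: Final position: (row=0, col=10), facing North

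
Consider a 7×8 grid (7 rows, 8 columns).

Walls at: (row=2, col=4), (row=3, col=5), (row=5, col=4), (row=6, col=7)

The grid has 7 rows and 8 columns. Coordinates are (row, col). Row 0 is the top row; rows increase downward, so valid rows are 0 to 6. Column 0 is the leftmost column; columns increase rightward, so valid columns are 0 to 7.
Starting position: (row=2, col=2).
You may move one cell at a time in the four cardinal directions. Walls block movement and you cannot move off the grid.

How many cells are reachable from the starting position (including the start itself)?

Answer: Reachable cells: 52

Derivation:
BFS flood-fill from (row=2, col=2):
  Distance 0: (row=2, col=2)
  Distance 1: (row=1, col=2), (row=2, col=1), (row=2, col=3), (row=3, col=2)
  Distance 2: (row=0, col=2), (row=1, col=1), (row=1, col=3), (row=2, col=0), (row=3, col=1), (row=3, col=3), (row=4, col=2)
  Distance 3: (row=0, col=1), (row=0, col=3), (row=1, col=0), (row=1, col=4), (row=3, col=0), (row=3, col=4), (row=4, col=1), (row=4, col=3), (row=5, col=2)
  Distance 4: (row=0, col=0), (row=0, col=4), (row=1, col=5), (row=4, col=0), (row=4, col=4), (row=5, col=1), (row=5, col=3), (row=6, col=2)
  Distance 5: (row=0, col=5), (row=1, col=6), (row=2, col=5), (row=4, col=5), (row=5, col=0), (row=6, col=1), (row=6, col=3)
  Distance 6: (row=0, col=6), (row=1, col=7), (row=2, col=6), (row=4, col=6), (row=5, col=5), (row=6, col=0), (row=6, col=4)
  Distance 7: (row=0, col=7), (row=2, col=7), (row=3, col=6), (row=4, col=7), (row=5, col=6), (row=6, col=5)
  Distance 8: (row=3, col=7), (row=5, col=7), (row=6, col=6)
Total reachable: 52 (grid has 52 open cells total)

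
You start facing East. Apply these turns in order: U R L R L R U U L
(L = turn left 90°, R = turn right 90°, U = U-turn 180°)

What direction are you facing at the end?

Answer: Final heading: West

Derivation:
Start: East
  U (U-turn (180°)) -> West
  R (right (90° clockwise)) -> North
  L (left (90° counter-clockwise)) -> West
  R (right (90° clockwise)) -> North
  L (left (90° counter-clockwise)) -> West
  R (right (90° clockwise)) -> North
  U (U-turn (180°)) -> South
  U (U-turn (180°)) -> North
  L (left (90° counter-clockwise)) -> West
Final: West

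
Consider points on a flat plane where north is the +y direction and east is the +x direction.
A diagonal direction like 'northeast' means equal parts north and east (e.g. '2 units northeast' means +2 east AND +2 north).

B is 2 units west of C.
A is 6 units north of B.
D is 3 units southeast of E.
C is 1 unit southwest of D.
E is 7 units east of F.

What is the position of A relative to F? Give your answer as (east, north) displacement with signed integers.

Place F at the origin (east=0, north=0).
  E is 7 units east of F: delta (east=+7, north=+0); E at (east=7, north=0).
  D is 3 units southeast of E: delta (east=+3, north=-3); D at (east=10, north=-3).
  C is 1 unit southwest of D: delta (east=-1, north=-1); C at (east=9, north=-4).
  B is 2 units west of C: delta (east=-2, north=+0); B at (east=7, north=-4).
  A is 6 units north of B: delta (east=+0, north=+6); A at (east=7, north=2).
Therefore A relative to F: (east=7, north=2).

Answer: A is at (east=7, north=2) relative to F.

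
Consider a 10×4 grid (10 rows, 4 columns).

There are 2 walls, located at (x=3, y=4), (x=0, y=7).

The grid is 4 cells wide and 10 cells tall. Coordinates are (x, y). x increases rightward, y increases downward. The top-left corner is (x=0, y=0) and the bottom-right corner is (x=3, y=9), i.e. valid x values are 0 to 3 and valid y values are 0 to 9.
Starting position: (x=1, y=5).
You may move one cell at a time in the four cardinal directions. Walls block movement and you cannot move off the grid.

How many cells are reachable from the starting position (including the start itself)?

BFS flood-fill from (x=1, y=5):
  Distance 0: (x=1, y=5)
  Distance 1: (x=1, y=4), (x=0, y=5), (x=2, y=5), (x=1, y=6)
  Distance 2: (x=1, y=3), (x=0, y=4), (x=2, y=4), (x=3, y=5), (x=0, y=6), (x=2, y=6), (x=1, y=7)
  Distance 3: (x=1, y=2), (x=0, y=3), (x=2, y=3), (x=3, y=6), (x=2, y=7), (x=1, y=8)
  Distance 4: (x=1, y=1), (x=0, y=2), (x=2, y=2), (x=3, y=3), (x=3, y=7), (x=0, y=8), (x=2, y=8), (x=1, y=9)
  Distance 5: (x=1, y=0), (x=0, y=1), (x=2, y=1), (x=3, y=2), (x=3, y=8), (x=0, y=9), (x=2, y=9)
  Distance 6: (x=0, y=0), (x=2, y=0), (x=3, y=1), (x=3, y=9)
  Distance 7: (x=3, y=0)
Total reachable: 38 (grid has 38 open cells total)

Answer: Reachable cells: 38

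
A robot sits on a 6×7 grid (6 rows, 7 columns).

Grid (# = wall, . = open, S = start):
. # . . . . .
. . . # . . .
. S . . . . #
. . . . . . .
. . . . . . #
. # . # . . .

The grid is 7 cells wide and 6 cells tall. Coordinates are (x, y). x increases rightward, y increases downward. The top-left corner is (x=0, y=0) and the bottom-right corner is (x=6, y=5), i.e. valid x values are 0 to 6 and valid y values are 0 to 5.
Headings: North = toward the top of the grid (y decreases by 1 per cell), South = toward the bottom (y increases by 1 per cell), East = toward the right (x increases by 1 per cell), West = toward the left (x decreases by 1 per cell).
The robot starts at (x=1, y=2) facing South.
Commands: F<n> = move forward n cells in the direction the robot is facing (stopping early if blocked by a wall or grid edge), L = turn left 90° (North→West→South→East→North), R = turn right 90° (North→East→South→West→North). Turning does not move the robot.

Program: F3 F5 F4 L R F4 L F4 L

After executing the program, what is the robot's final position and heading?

Answer: Final position: (x=5, y=4), facing North

Derivation:
Start: (x=1, y=2), facing South
  F3: move forward 2/3 (blocked), now at (x=1, y=4)
  F5: move forward 0/5 (blocked), now at (x=1, y=4)
  F4: move forward 0/4 (blocked), now at (x=1, y=4)
  L: turn left, now facing East
  R: turn right, now facing South
  F4: move forward 0/4 (blocked), now at (x=1, y=4)
  L: turn left, now facing East
  F4: move forward 4, now at (x=5, y=4)
  L: turn left, now facing North
Final: (x=5, y=4), facing North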